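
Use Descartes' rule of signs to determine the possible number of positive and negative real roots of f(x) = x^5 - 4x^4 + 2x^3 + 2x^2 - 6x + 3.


Descartes' rule of signs:

For positive roots, count sign changes in f(x) = x^5 - 4x^4 + 2x^3 + 2x^2 - 6x + 3:
Signs of coefficients: +, -, +, +, -, +
Number of sign changes: 4
Possible positive real roots: 4, 2, 0

For negative roots, examine f(-x) = -x^5 - 4x^4 - 2x^3 + 2x^2 + 6x + 3:
Signs of coefficients: -, -, -, +, +, +
Number of sign changes: 1
Possible negative real roots: 1

Positive roots: 4 or 2 or 0; Negative roots: 1


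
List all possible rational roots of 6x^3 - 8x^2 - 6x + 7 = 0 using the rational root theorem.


Rational root theorem: possible roots are ±p/q where:
  p divides the constant term (7): p ∈ {1, 7}
  q divides the leading coefficient (6): q ∈ {1, 2, 3, 6}

All possible rational roots: -7, -7/2, -7/3, -7/6, -1, -1/2, -1/3, -1/6, 1/6, 1/3, 1/2, 1, 7/6, 7/3, 7/2, 7

-7, -7/2, -7/3, -7/6, -1, -1/2, -1/3, -1/6, 1/6, 1/3, 1/2, 1, 7/6, 7/3, 7/2, 7


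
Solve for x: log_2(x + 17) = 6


Convert to exponential form: x + 17 = 2^6 = 64
x = 64 - 17 = 47
Check: log_2(47 + 17) = log_2(64) = log_2(64) = 6 ✓

x = 47


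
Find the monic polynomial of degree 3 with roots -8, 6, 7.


A monic polynomial with roots -8, 6, 7 is:
p(x) = (x + 8)(x - 6)(x - 7)
After multiplying by (x + 8): x + 8
After multiplying by (x - 6): x^2 + 2x - 48
After multiplying by (x - 7): x^3 - 5x^2 - 62x + 336

x^3 - 5x^2 - 62x + 336


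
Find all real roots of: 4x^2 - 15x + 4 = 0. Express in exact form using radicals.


Using the quadratic formula: x = (-b ± sqrt(b^2 - 4ac)) / (2a)
Here a = 4, b = -15, c = 4
Discriminant = b^2 - 4ac = (-15)^2 - 4(4)(4) = 225 - 64 = 161
Since discriminant = 161 > 0, there are two real roots.
x = (15 ± sqrt(161)) / 8
Numerically: x ≈ 3.4611 or x ≈ 0.2889

x = (15 + sqrt(161)) / 8 or x = (15 - sqrt(161)) / 8


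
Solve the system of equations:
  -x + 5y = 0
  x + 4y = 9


Using Cramer's rule:
Determinant D = (-1)(4) - (1)(5) = -4 - 5 = -9
Dx = (0)(4) - (9)(5) = 0 - 45 = -45
Dy = (-1)(9) - (1)(0) = -9 - 0 = -9
x = Dx/D = -45/-9 = 5
y = Dy/D = -9/-9 = 1

x = 5, y = 1


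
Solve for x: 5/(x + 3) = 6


Multiply both sides by (x + 3): 5 = 6(x + 3)
Distribute: 5 = 6x + 18
6x = 5 - 18 = -13
x = -13/6

x = -13/6


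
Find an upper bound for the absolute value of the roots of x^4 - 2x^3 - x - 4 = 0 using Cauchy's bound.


Cauchy's bound: all roots r satisfy |r| <= 1 + max(|a_i/a_n|) for i = 0,...,n-1
where a_n is the leading coefficient.

Coefficients: [1, -2, 0, -1, -4]
Leading coefficient a_n = 1
Ratios |a_i/a_n|: 2, 0, 1, 4
Maximum ratio: 4
Cauchy's bound: |r| <= 1 + 4 = 5

Upper bound = 5


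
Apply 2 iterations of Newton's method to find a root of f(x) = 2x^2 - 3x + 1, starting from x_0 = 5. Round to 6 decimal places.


Newton's method: x_(n+1) = x_n - f(x_n)/f'(x_n)
f(x) = 2x^2 - 3x + 1
f'(x) = 4x - 3

Iteration 1:
  f(5.000000) = 36.000000
  f'(5.000000) = 17.000000
  x_1 = 5.000000 - (36.000000)/(17.000000) = 2.882353

Iteration 2:
  f(2.882353) = 8.968858
  f'(2.882353) = 8.529412
  x_2 = 2.882353 - (8.968858)/(8.529412) = 1.830832

x_2 = 1.830832


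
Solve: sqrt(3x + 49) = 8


Square both sides: 3x + 49 = 8^2 = 64
3x = 64 - 49 = 15
x = 5
Check: sqrt(3*5 + 49) = sqrt(64) = 8 ✓

x = 5


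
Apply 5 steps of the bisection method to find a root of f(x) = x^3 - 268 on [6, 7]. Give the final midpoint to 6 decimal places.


f(x) = x^3 - 268
f(6) = -52 < 0
f(7) = 75 > 0

Step 1: midpoint = (6.000000 + 7.000000)/2 = 6.500000
  f(6.500000) = 6.625000
  f(mid) > 0, so root is in [6.000000, 6.500000]

Step 2: midpoint = (6.000000 + 6.500000)/2 = 6.250000
  f(6.250000) = -23.859375
  f(mid) < 0, so root is in [6.250000, 6.500000]

Step 3: midpoint = (6.250000 + 6.500000)/2 = 6.375000
  f(6.375000) = -8.916016
  f(mid) < 0, so root is in [6.375000, 6.500000]

Step 4: midpoint = (6.375000 + 6.500000)/2 = 6.437500
  f(6.437500) = -1.220947
  f(mid) < 0, so root is in [6.437500, 6.500000]

Step 5: midpoint = (6.437500 + 6.500000)/2 = 6.468750
  f(6.468750) = 2.683075
  f(mid) > 0, so root is in [6.437500, 6.468750]

midpoint = 6.468750


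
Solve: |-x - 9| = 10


An absolute value equation |expr| = 10 gives two cases:
Case 1: -x - 9 = 10
  -x = 19, so x = -19
Case 2: -x - 9 = -10
  -x = -1, so x = 1

x = -19, x = 1


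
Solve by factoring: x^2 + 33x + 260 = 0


We need two numbers that multiply to 260 and add to 33.
Those numbers are 20 and 13 (since 20 * 13 = 260 and 20 + 13 = 33).
So x^2 + 33x + 260 = (x + 20)(x + 13) = 0
Setting each factor to zero: x = -20 or x = -13

x = -20, x = -13


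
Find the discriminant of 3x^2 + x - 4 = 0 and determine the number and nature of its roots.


For ax^2 + bx + c = 0, discriminant D = b^2 - 4ac
Here a = 3, b = 1, c = -4
D = (1)^2 - 4(3)(-4) = 1 + 48 = 49

D = 49 > 0 and is a perfect square (sqrt = 7)
The equation has 2 distinct real rational roots.

Discriminant = 49, 2 distinct real rational roots


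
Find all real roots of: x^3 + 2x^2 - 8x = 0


The constant term is 0, so x = 0 is a root. Factor out x:
  x(x^2 + 2x - 8) = 0
Solve the quadratic x^2 + 2x - 8 = 0: discriminant = 2^2 - 4(1)(-8) = 4 + 32 = 36.
sqrt(36) = 6, so x = (-2 ± 6)/2: x = 2 or x = -4.

x = -4, x = 0, x = 2


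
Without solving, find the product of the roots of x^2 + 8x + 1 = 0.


By Vieta's formulas for ax^2 + bx + c = 0:
  Sum of roots = -b/a
  Product of roots = c/a

Here a = 1, b = 8, c = 1
Sum = -(8)/1 = -8
Product = 1/1 = 1

Product = 1


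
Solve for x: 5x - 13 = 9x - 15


Starting with: 5x - 13 = 9x - 15
Move all x terms to left: (5 - 9)x = -15 + 13
Simplify: -4x = -2
Divide both sides by -4: x = 1/2

x = 1/2


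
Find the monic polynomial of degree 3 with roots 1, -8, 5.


A monic polynomial with roots 1, -8, 5 is:
p(x) = (x - 1)(x + 8)(x - 5)
After multiplying by (x - 1): x - 1
After multiplying by (x + 8): x^2 + 7x - 8
After multiplying by (x - 5): x^3 + 2x^2 - 43x + 40

x^3 + 2x^2 - 43x + 40


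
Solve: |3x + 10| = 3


An absolute value equation |expr| = 3 gives two cases:
Case 1: 3x + 10 = 3
  3x = -7, so x = -7/3
Case 2: 3x + 10 = -3
  3x = -13, so x = -13/3

x = -13/3, x = -7/3


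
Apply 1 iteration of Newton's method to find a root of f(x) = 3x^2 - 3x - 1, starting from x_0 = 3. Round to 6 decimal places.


Newton's method: x_(n+1) = x_n - f(x_n)/f'(x_n)
f(x) = 3x^2 - 3x - 1
f'(x) = 6x - 3

Iteration 1:
  f(3.000000) = 17.000000
  f'(3.000000) = 15.000000
  x_1 = 3.000000 - (17.000000)/(15.000000) = 1.866667

x_1 = 1.866667


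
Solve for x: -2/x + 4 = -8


Subtract 4 from both sides: -2/x = -12
Multiply both sides by x: -2 = -12 * x
Divide by -12: x = 1/6

x = 1/6


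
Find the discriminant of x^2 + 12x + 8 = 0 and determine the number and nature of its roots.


For ax^2 + bx + c = 0, discriminant D = b^2 - 4ac
Here a = 1, b = 12, c = 8
D = (12)^2 - 4(1)(8) = 144 - 32 = 112

D = 112 > 0 but not a perfect square
The equation has 2 distinct real irrational roots.

Discriminant = 112, 2 distinct real irrational roots


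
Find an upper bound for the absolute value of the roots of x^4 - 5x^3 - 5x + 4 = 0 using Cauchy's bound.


Cauchy's bound: all roots r satisfy |r| <= 1 + max(|a_i/a_n|) for i = 0,...,n-1
where a_n is the leading coefficient.

Coefficients: [1, -5, 0, -5, 4]
Leading coefficient a_n = 1
Ratios |a_i/a_n|: 5, 0, 5, 4
Maximum ratio: 5
Cauchy's bound: |r| <= 1 + 5 = 6

Upper bound = 6


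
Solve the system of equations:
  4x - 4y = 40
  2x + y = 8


Using Cramer's rule:
Determinant D = (4)(1) - (2)(-4) = 4 + 8 = 12
Dx = (40)(1) - (8)(-4) = 40 + 32 = 72
Dy = (4)(8) - (2)(40) = 32 - 80 = -48
x = Dx/D = 72/12 = 6
y = Dy/D = -48/12 = -4

x = 6, y = -4


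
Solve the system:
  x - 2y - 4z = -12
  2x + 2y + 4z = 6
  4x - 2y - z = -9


Using Cramer's rule. Expand each determinant along the first row.
D  = 1*[2*(-1) - 4*(-2)] - (-2)*[2*(-1) - 4*4] + (-4)*[2*(-2) - 2*4]
  = 1*(6) - (-2)*(-18) + (-4)*(-12) = 18
Dx = (-12)*[2*(-1) - 4*(-2)] - (-2)*[6*(-1) - 4*(-9)] + (-4)*[6*(-2) - 2*(-9)]
  = (-12)*(6) - (-2)*(30) + (-4)*(6) = -36
Dy = 1*[6*(-1) - 4*(-9)] - (-12)*[2*(-1) - 4*4] + (-4)*[2*(-9) - 6*4]
  = 1*(30) - (-12)*(-18) + (-4)*(-42) = -18
Dz = 1*[2*(-9) - 6*(-2)] - (-2)*[2*(-9) - 6*4] + (-12)*[2*(-2) - 2*4]
  = 1*(-6) - (-2)*(-42) + (-12)*(-12) = 54
x = Dx/D = -36/18 = -2, y = Dy/D = -18/18 = -1, z = Dz/D = 54/18 = 3
Check eq1: (1)(-2) + (-2)(-1) + (-4)(3) = -12 = -12 ✓
Check eq2: (2)(-2) + (2)(-1) + (4)(3) = 6 = 6 ✓
Check eq3: (4)(-2) + (-2)(-1) + (-1)(3) = -9 = -9 ✓

x = -2, y = -1, z = 3


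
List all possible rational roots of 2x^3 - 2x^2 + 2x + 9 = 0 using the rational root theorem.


Rational root theorem: possible roots are ±p/q where:
  p divides the constant term (9): p ∈ {1, 3, 9}
  q divides the leading coefficient (2): q ∈ {1, 2}

All possible rational roots: -9, -9/2, -3, -3/2, -1, -1/2, 1/2, 1, 3/2, 3, 9/2, 9

-9, -9/2, -3, -3/2, -1, -1/2, 1/2, 1, 3/2, 3, 9/2, 9


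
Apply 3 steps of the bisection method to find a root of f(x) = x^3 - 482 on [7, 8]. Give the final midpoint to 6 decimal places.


f(x) = x^3 - 482
f(7) = -139 < 0
f(8) = 30 > 0

Step 1: midpoint = (7.000000 + 8.000000)/2 = 7.500000
  f(7.500000) = -60.125000
  f(mid) < 0, so root is in [7.500000, 8.000000]

Step 2: midpoint = (7.500000 + 8.000000)/2 = 7.750000
  f(7.750000) = -16.515625
  f(mid) < 0, so root is in [7.750000, 8.000000]

Step 3: midpoint = (7.750000 + 8.000000)/2 = 7.875000
  f(7.875000) = 6.373047
  f(mid) > 0, so root is in [7.750000, 7.875000]

midpoint = 7.875000


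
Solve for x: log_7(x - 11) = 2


Convert to exponential form: x - 11 = 7^2 = 49
x = 49 + 11 = 60
Check: log_7(60 - 11) = log_7(49) = log_7(49) = 2 ✓

x = 60


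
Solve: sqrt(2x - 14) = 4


Square both sides: 2x - 14 = 4^2 = 16
2x = 16 + 14 = 30
x = 15
Check: sqrt(2*15 - 14) = sqrt(16) = 4 ✓

x = 15


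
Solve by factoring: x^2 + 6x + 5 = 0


We need two numbers that multiply to 5 and add to 6.
Those numbers are 1 and 5 (since 1 * 5 = 5 and 1 + 5 = 6).
So x^2 + 6x + 5 = (x + 1)(x + 5) = 0
Setting each factor to zero: x = -1 or x = -5

x = -5, x = -1


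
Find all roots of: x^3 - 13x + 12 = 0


Let p(x) = x^3 - 13x + 12. By the rational root theorem (leading coefficient 1), any rational root is an integer divisor of 12: try ±1, ±2, ... in turn.
Test x = 1: value = 0 ✓, so (x - 1) is a factor.
Synthetic division by (x - 1): bring down 1; 1(1) + 0 = 1; 1(1) - 13 = -12; (-12)(1) + 12 = 0 → quotient x^2 + x - 12, remainder 0.
Solve the quadratic x^2 + x - 12 = 0: discriminant = 1^2 - 4(1)(-12) = 1 + 48 = 49.
sqrt(49) = 7, so x = (-1 ± 7)/2: x = 3 or x = -4.
Collecting all roots found:

x = -4, x = 1, x = 3


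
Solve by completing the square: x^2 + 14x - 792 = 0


Start: x^2 + 14x - 792 = 0
Move constant: x^2 + 14x = 792
Half of 14 is 7, squared is 49
Add 49 to both sides: x^2 + 14x + 49 = 841
(x + 7)^2 = 841
x + 7 = ±29
x = -7 + 29 = 22 or x = -7 - 29 = -36

x = -36, x = 22


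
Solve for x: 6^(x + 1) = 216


Express both sides with the same base.
216 = 6^3
Since the bases match, equate exponents: x + 1 = 3
So x = 3 - (1) = 2

x = 2


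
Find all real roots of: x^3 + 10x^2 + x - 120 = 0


Let p(x) = x^3 + 10x^2 + x - 120. By the rational root theorem (leading coefficient 1), any rational root is an integer divisor of 120: try ±1, ±2, ... in turn.
Test x = 1: value = -108 ≠ 0.
Test x = -1: value = -112 ≠ 0.
Test x = 2: value = -70 ≠ 0.
Test x = -2: value = -90 ≠ 0.
Test x = 3: value = 0 ✓, so (x - 3) is a factor.
Synthetic division by (x - 3): bring down 1; 1(3) + 10 = 13; 13(3) + 1 = 40; 40(3) - 120 = 0 → quotient x^2 + 13x + 40, remainder 0.
Solve the quadratic x^2 + 13x + 40 = 0: discriminant = 13^2 - 4(1)(40) = 169 - 160 = 9.
sqrt(9) = 3, so x = (-13 ± 3)/2: x = -5 or x = -8.

x = -8, x = -5, x = 3


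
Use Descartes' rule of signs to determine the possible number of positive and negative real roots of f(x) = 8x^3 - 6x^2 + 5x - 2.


Descartes' rule of signs:

For positive roots, count sign changes in f(x) = 8x^3 - 6x^2 + 5x - 2:
Signs of coefficients: +, -, +, -
Number of sign changes: 3
Possible positive real roots: 3, 1

For negative roots, examine f(-x) = -8x^3 - 6x^2 - 5x - 2:
Signs of coefficients: -, -, -, -
Number of sign changes: 0
Possible negative real roots: 0

Positive roots: 3 or 1; Negative roots: 0


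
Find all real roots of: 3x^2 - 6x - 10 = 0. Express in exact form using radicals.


Using the quadratic formula: x = (-b ± sqrt(b^2 - 4ac)) / (2a)
Here a = 3, b = -6, c = -10
Discriminant = b^2 - 4ac = (-6)^2 - 4(3)(-10) = 36 + 120 = 156
Since discriminant = 156 > 0, there are two real roots.
x = (6 ± 2*sqrt(39)) / 6
Simplifying: x = (3 ± sqrt(39)) / 3
Numerically: x ≈ 3.0817 or x ≈ -1.0817

x = (3 + sqrt(39)) / 3 or x = (3 - sqrt(39)) / 3


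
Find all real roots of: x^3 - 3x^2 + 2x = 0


The constant term is 0, so x = 0 is a root. Factor out x:
  x(x^2 - 3x + 2) = 0
Solve the quadratic x^2 - 3x + 2 = 0: discriminant = (-3)^2 - 4(1)(2) = 9 - 8 = 1.
sqrt(1) = 1, so x = (3 ± 1)/2: x = 2 or x = 1.

x = 0, x = 1, x = 2


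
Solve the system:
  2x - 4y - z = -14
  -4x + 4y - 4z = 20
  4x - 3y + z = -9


Using Cramer's rule. Expand each determinant along the first row.
D  = 2*[4*1 - (-4)*(-3)] - (-4)*[(-4)*1 - (-4)*4] + (-1)*[(-4)*(-3) - 4*4]
  = 2*(-8) - (-4)*(12) + (-1)*(-4) = 36
Dx = (-14)*[4*1 - (-4)*(-3)] - (-4)*[20*1 - (-4)*(-9)] + (-1)*[20*(-3) - 4*(-9)]
  = (-14)*(-8) - (-4)*(-16) + (-1)*(-24) = 72
Dy = 2*[20*1 - (-4)*(-9)] - (-14)*[(-4)*1 - (-4)*4] + (-1)*[(-4)*(-9) - 20*4]
  = 2*(-16) - (-14)*(12) + (-1)*(-44) = 180
Dz = 2*[4*(-9) - 20*(-3)] - (-4)*[(-4)*(-9) - 20*4] + (-14)*[(-4)*(-3) - 4*4]
  = 2*(24) - (-4)*(-44) + (-14)*(-4) = -72
x = Dx/D = 72/36 = 2, y = Dy/D = 180/36 = 5, z = Dz/D = -72/36 = -2
Check eq1: (2)(2) + (-4)(5) + (-1)(-2) = -14 = -14 ✓
Check eq2: (-4)(2) + (4)(5) + (-4)(-2) = 20 = 20 ✓
Check eq3: (4)(2) + (-3)(5) + (1)(-2) = -9 = -9 ✓

x = 2, y = 5, z = -2


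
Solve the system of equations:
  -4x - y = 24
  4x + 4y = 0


Using Cramer's rule:
Determinant D = (-4)(4) - (4)(-1) = -16 + 4 = -12
Dx = (24)(4) - (0)(-1) = 96 - 0 = 96
Dy = (-4)(0) - (4)(24) = 0 - 96 = -96
x = Dx/D = 96/-12 = -8
y = Dy/D = -96/-12 = 8

x = -8, y = 8


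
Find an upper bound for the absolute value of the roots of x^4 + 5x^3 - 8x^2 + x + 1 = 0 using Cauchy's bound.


Cauchy's bound: all roots r satisfy |r| <= 1 + max(|a_i/a_n|) for i = 0,...,n-1
where a_n is the leading coefficient.

Coefficients: [1, 5, -8, 1, 1]
Leading coefficient a_n = 1
Ratios |a_i/a_n|: 5, 8, 1, 1
Maximum ratio: 8
Cauchy's bound: |r| <= 1 + 8 = 9

Upper bound = 9


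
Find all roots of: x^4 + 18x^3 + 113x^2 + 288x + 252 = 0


Let p(x) = x^4 + 18x^3 + 113x^2 + 288x + 252. By the rational root theorem (leading coefficient 1), any rational root is an integer divisor of 252: try ±1, ±2, ... in turn.
Test x = 1: value = 672 ≠ 0.
Test x = -1: value = 60 ≠ 0.
Test x = 2: value = 1440 ≠ 0.
Test x = -2: value = 0 ✓, so (x + 2) is a factor.
Synthetic division by (x + 2): bring down 1; 1(-2) + 18 = 16; 16(-2) + 113 = 81; 81(-2) + 288 = 126; 126(-2) + 252 = 0 → quotient x^3 + 16x^2 + 81x + 126, remainder 0.
Continue with the quotient x^3 + 16x^2 + 81x + 126 (candidates must divide 126; re-test x = -2 first in case it repeats).
Test x = -2: value = 20 ≠ 0.
Test x = 3: value = 540 ≠ 0.
Test x = -3: value = 0 ✓, so (x + 3) is a factor.
Synthetic division by (x + 3): bring down 1; 1(-3) + 16 = 13; 13(-3) + 81 = 42; 42(-3) + 126 = 0 → quotient x^2 + 13x + 42, remainder 0.
Solve the quadratic x^2 + 13x + 42 = 0: discriminant = 13^2 - 4(1)(42) = 169 - 168 = 1.
sqrt(1) = 1, so x = (-13 ± 1)/2: x = -6 or x = -7.
Collecting all roots found:

x = -7, x = -6, x = -3, x = -2


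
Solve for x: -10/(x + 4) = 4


Multiply both sides by (x + 4): -10 = 4(x + 4)
Distribute: -10 = 4x + 16
4x = -10 - 16 = -26
x = -13/2

x = -13/2


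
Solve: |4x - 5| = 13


An absolute value equation |expr| = 13 gives two cases:
Case 1: 4x - 5 = 13
  4x = 18, so x = 9/2
Case 2: 4x - 5 = -13
  4x = -8, so x = -2

x = -2, x = 9/2


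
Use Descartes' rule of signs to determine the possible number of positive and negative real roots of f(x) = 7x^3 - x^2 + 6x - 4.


Descartes' rule of signs:

For positive roots, count sign changes in f(x) = 7x^3 - x^2 + 6x - 4:
Signs of coefficients: +, -, +, -
Number of sign changes: 3
Possible positive real roots: 3, 1

For negative roots, examine f(-x) = -7x^3 - x^2 - 6x - 4:
Signs of coefficients: -, -, -, -
Number of sign changes: 0
Possible negative real roots: 0

Positive roots: 3 or 1; Negative roots: 0


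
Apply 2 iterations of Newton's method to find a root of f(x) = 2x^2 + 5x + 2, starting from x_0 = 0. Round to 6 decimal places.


Newton's method: x_(n+1) = x_n - f(x_n)/f'(x_n)
f(x) = 2x^2 + 5x + 2
f'(x) = 4x + 5

Iteration 1:
  f(0.000000) = 2.000000
  f'(0.000000) = 5.000000
  x_1 = 0.000000 - (2.000000)/(5.000000) = -0.400000

Iteration 2:
  f(-0.400000) = 0.320000
  f'(-0.400000) = 3.400000
  x_2 = -0.400000 - (0.320000)/(3.400000) = -0.494118

x_2 = -0.494118


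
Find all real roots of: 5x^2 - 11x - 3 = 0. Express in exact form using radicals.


Using the quadratic formula: x = (-b ± sqrt(b^2 - 4ac)) / (2a)
Here a = 5, b = -11, c = -3
Discriminant = b^2 - 4ac = (-11)^2 - 4(5)(-3) = 121 + 60 = 181
Since discriminant = 181 > 0, there are two real roots.
x = (11 ± sqrt(181)) / 10
Numerically: x ≈ 2.4454 or x ≈ -0.2454

x = (11 + sqrt(181)) / 10 or x = (11 - sqrt(181)) / 10


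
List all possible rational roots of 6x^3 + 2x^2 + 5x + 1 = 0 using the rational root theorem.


Rational root theorem: possible roots are ±p/q where:
  p divides the constant term (1): p ∈ {1}
  q divides the leading coefficient (6): q ∈ {1, 2, 3, 6}

All possible rational roots: -1, -1/2, -1/3, -1/6, 1/6, 1/3, 1/2, 1

-1, -1/2, -1/3, -1/6, 1/6, 1/3, 1/2, 1


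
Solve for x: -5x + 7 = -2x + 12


Starting with: -5x + 7 = -2x + 12
Move all x terms to left: (-5 + 2)x = 12 - 7
Simplify: -3x = 5
Divide both sides by -3: x = -5/3

x = -5/3


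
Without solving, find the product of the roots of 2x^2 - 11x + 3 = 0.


By Vieta's formulas for ax^2 + bx + c = 0:
  Sum of roots = -b/a
  Product of roots = c/a

Here a = 2, b = -11, c = 3
Sum = -(-11)/2 = 11/2
Product = 3/2 = 3/2

Product = 3/2


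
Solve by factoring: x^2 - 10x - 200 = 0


We need two numbers that multiply to -200 and add to -10.
Those numbers are -20 and 10 (since (-20) * 10 = -200 and (-20) + 10 = -10).
So x^2 - 10x - 200 = (x - 20)(x + 10) = 0
Setting each factor to zero: x = 20 or x = -10

x = -10, x = 20


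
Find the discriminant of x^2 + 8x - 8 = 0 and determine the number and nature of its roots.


For ax^2 + bx + c = 0, discriminant D = b^2 - 4ac
Here a = 1, b = 8, c = -8
D = (8)^2 - 4(1)(-8) = 64 + 32 = 96

D = 96 > 0 but not a perfect square
The equation has 2 distinct real irrational roots.

Discriminant = 96, 2 distinct real irrational roots


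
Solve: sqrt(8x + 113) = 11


Square both sides: 8x + 113 = 11^2 = 121
8x = 121 - 113 = 8
x = 1
Check: sqrt(8*1 + 113) = sqrt(121) = 11 ✓

x = 1


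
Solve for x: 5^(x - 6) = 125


Express both sides with the same base.
125 = 5^3
Since the bases match, equate exponents: x - 6 = 3
So x = 3 - (-6) = 9

x = 9


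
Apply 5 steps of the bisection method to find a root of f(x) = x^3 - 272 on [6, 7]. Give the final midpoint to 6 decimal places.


f(x) = x^3 - 272
f(6) = -56 < 0
f(7) = 71 > 0

Step 1: midpoint = (6.000000 + 7.000000)/2 = 6.500000
  f(6.500000) = 2.625000
  f(mid) > 0, so root is in [6.000000, 6.500000]

Step 2: midpoint = (6.000000 + 6.500000)/2 = 6.250000
  f(6.250000) = -27.859375
  f(mid) < 0, so root is in [6.250000, 6.500000]

Step 3: midpoint = (6.250000 + 6.500000)/2 = 6.375000
  f(6.375000) = -12.916016
  f(mid) < 0, so root is in [6.375000, 6.500000]

Step 4: midpoint = (6.375000 + 6.500000)/2 = 6.437500
  f(6.437500) = -5.220947
  f(mid) < 0, so root is in [6.437500, 6.500000]

Step 5: midpoint = (6.437500 + 6.500000)/2 = 6.468750
  f(6.468750) = -1.316925
  f(mid) < 0, so root is in [6.468750, 6.500000]

midpoint = 6.468750


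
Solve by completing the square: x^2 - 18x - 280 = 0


Start: x^2 - 18x - 280 = 0
Move constant: x^2 - 18x = 280
Half of -18 is -9, squared is 81
Add 81 to both sides: x^2 - 18x + 81 = 361
(x - 9)^2 = 361
x - 9 = ±19
x = 9 + 19 = 28 or x = 9 - 19 = -10

x = -10, x = 28


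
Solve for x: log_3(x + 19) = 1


Convert to exponential form: x + 19 = 3^1 = 3
x = 3 - 19 = -16
Check: log_3(-16 + 19) = log_3(3) = log_3(3) = 1 ✓

x = -16


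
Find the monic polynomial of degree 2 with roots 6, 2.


A monic polynomial with roots 6, 2 is:
p(x) = (x - 6)(x - 2)
After multiplying by (x - 6): x - 6
After multiplying by (x - 2): x^2 - 8x + 12

x^2 - 8x + 12


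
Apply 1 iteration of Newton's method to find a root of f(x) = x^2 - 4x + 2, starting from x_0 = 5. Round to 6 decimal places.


Newton's method: x_(n+1) = x_n - f(x_n)/f'(x_n)
f(x) = x^2 - 4x + 2
f'(x) = 2x - 4

Iteration 1:
  f(5.000000) = 7.000000
  f'(5.000000) = 6.000000
  x_1 = 5.000000 - (7.000000)/(6.000000) = 3.833333

x_1 = 3.833333


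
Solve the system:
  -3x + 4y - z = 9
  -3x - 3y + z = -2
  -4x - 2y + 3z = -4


Using Cramer's rule. Expand each determinant along the first row.
D  = (-3)*[(-3)*3 - 1*(-2)] - 4*[(-3)*3 - 1*(-4)] + (-1)*[(-3)*(-2) - (-3)*(-4)]
  = (-3)*(-7) - 4*(-5) + (-1)*(-6) = 47
Dx = 9*[(-3)*3 - 1*(-2)] - 4*[(-2)*3 - 1*(-4)] + (-1)*[(-2)*(-2) - (-3)*(-4)]
  = 9*(-7) - 4*(-2) + (-1)*(-8) = -47
Dy = (-3)*[(-2)*3 - 1*(-4)] - 9*[(-3)*3 - 1*(-4)] + (-1)*[(-3)*(-4) - (-2)*(-4)]
  = (-3)*(-2) - 9*(-5) + (-1)*(4) = 47
Dz = (-3)*[(-3)*(-4) - (-2)*(-2)] - 4*[(-3)*(-4) - (-2)*(-4)] + 9*[(-3)*(-2) - (-3)*(-4)]
  = (-3)*(8) - 4*(4) + 9*(-6) = -94
x = Dx/D = -47/47 = -1, y = Dy/D = 47/47 = 1, z = Dz/D = -94/47 = -2
Check eq1: (-3)(-1) + (4)(1) + (-1)(-2) = 9 = 9 ✓
Check eq2: (-3)(-1) + (-3)(1) + (1)(-2) = -2 = -2 ✓
Check eq3: (-4)(-1) + (-2)(1) + (3)(-2) = -4 = -4 ✓

x = -1, y = 1, z = -2


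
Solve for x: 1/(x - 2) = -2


Multiply both sides by (x - 2): 1 = -2(x - 2)
Distribute: 1 = -2x + 4
-2x = 1 - 4 = -3
x = 3/2

x = 3/2


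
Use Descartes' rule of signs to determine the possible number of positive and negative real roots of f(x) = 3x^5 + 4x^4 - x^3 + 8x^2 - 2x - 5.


Descartes' rule of signs:

For positive roots, count sign changes in f(x) = 3x^5 + 4x^4 - x^3 + 8x^2 - 2x - 5:
Signs of coefficients: +, +, -, +, -, -
Number of sign changes: 3
Possible positive real roots: 3, 1

For negative roots, examine f(-x) = -3x^5 + 4x^4 + x^3 + 8x^2 + 2x - 5:
Signs of coefficients: -, +, +, +, +, -
Number of sign changes: 2
Possible negative real roots: 2, 0

Positive roots: 3 or 1; Negative roots: 2 or 0


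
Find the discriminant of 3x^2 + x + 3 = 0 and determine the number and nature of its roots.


For ax^2 + bx + c = 0, discriminant D = b^2 - 4ac
Here a = 3, b = 1, c = 3
D = (1)^2 - 4(3)(3) = 1 - 36 = -35

D = -35 < 0
The equation has no real roots (2 complex conjugate roots).

Discriminant = -35, no real roots (2 complex conjugate roots)


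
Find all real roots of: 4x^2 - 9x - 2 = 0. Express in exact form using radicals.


Using the quadratic formula: x = (-b ± sqrt(b^2 - 4ac)) / (2a)
Here a = 4, b = -9, c = -2
Discriminant = b^2 - 4ac = (-9)^2 - 4(4)(-2) = 81 + 32 = 113
Since discriminant = 113 > 0, there are two real roots.
x = (9 ± sqrt(113)) / 8
Numerically: x ≈ 2.4538 or x ≈ -0.2038

x = (9 + sqrt(113)) / 8 or x = (9 - sqrt(113)) / 8


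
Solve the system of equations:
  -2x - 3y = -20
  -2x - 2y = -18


Using Cramer's rule:
Determinant D = (-2)(-2) - (-2)(-3) = 4 - 6 = -2
Dx = (-20)(-2) - (-18)(-3) = 40 - 54 = -14
Dy = (-2)(-18) - (-2)(-20) = 36 - 40 = -4
x = Dx/D = -14/-2 = 7
y = Dy/D = -4/-2 = 2

x = 7, y = 2


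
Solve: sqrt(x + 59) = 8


Square both sides: x + 59 = 8^2 = 64
x = 64 - 59 = 5
x = 5
Check: sqrt(1*5 + 59) = sqrt(64) = 8 ✓

x = 5


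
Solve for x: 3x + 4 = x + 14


Starting with: 3x + 4 = x + 14
Move all x terms to left: (3 - 1)x = 14 - 4
Simplify: 2x = 10
Divide both sides by 2: x = 5

x = 5


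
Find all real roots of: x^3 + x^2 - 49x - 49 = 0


Let p(x) = x^3 + x^2 - 49x - 49. By the rational root theorem (leading coefficient 1), any rational root is an integer divisor of 49: try ±1, ±2, ... in turn.
Test x = 1: value = -96 ≠ 0.
Test x = -1: value = 0 ✓, so (x + 1) is a factor.
Synthetic division by (x + 1): bring down 1; 1(-1) + 1 = 0; 0(-1) - 49 = -49; (-49)(-1) - 49 = 0 → quotient x^2 - 49, remainder 0.
Solve the quadratic x^2 - 49 = 0: discriminant = 0^2 - 4(1)(-49) = 0 + 196 = 196.
sqrt(196) = 14, so x = (0 ± 14)/2: x = 7 or x = -7.

x = -7, x = -1, x = 7


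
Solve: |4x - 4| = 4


An absolute value equation |expr| = 4 gives two cases:
Case 1: 4x - 4 = 4
  4x = 8, so x = 2
Case 2: 4x - 4 = -4
  4x = 0, so x = 0

x = 0, x = 2


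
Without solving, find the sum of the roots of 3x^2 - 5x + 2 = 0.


By Vieta's formulas for ax^2 + bx + c = 0:
  Sum of roots = -b/a
  Product of roots = c/a

Here a = 3, b = -5, c = 2
Sum = -(-5)/3 = 5/3
Product = 2/3 = 2/3

Sum = 5/3


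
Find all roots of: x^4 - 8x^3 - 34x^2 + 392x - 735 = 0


Let p(x) = x^4 - 8x^3 - 34x^2 + 392x - 735. By the rational root theorem (leading coefficient 1), any rational root is an integer divisor of 735: try ±1, ±2, ... in turn.
Test x = 1: value = -384 ≠ 0.
Test x = -1: value = -1152 ≠ 0.
Test x = 3: value = 0 ✓, so (x - 3) is a factor.
Synthetic division by (x - 3): bring down 1; 1(3) - 8 = -5; (-5)(3) - 34 = -49; (-49)(3) + 392 = 245; 245(3) - 735 = 0 → quotient x^3 - 5x^2 - 49x + 245, remainder 0.
Continue with the quotient x^3 - 5x^2 - 49x + 245 (candidates must divide 245).
Test x = 5: value = 0 ✓, so (x - 5) is a factor.
Synthetic division by (x - 5): bring down 1; 1(5) - 5 = 0; 0(5) - 49 = -49; (-49)(5) + 245 = 0 → quotient x^2 - 49, remainder 0.
Solve the quadratic x^2 - 49 = 0: discriminant = 0^2 - 4(1)(-49) = 0 + 196 = 196.
sqrt(196) = 14, so x = (0 ± 14)/2: x = 7 or x = -7.
Collecting all roots found:

x = -7, x = 3, x = 5, x = 7


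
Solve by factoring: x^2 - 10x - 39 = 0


We need two numbers that multiply to -39 and add to -10.
Those numbers are 3 and -13 (since 3 * (-13) = -39 and 3 + (-13) = -10).
So x^2 - 10x - 39 = (x + 3)(x - 13) = 0
Setting each factor to zero: x = -3 or x = 13

x = -3, x = 13


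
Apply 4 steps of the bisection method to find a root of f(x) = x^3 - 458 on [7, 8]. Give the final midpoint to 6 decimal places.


f(x) = x^3 - 458
f(7) = -115 < 0
f(8) = 54 > 0

Step 1: midpoint = (7.000000 + 8.000000)/2 = 7.500000
  f(7.500000) = -36.125000
  f(mid) < 0, so root is in [7.500000, 8.000000]

Step 2: midpoint = (7.500000 + 8.000000)/2 = 7.750000
  f(7.750000) = 7.484375
  f(mid) > 0, so root is in [7.500000, 7.750000]

Step 3: midpoint = (7.500000 + 7.750000)/2 = 7.625000
  f(7.625000) = -14.677734
  f(mid) < 0, so root is in [7.625000, 7.750000]

Step 4: midpoint = (7.625000 + 7.750000)/2 = 7.687500
  f(7.687500) = -3.686768
  f(mid) < 0, so root is in [7.687500, 7.750000]

midpoint = 7.687500


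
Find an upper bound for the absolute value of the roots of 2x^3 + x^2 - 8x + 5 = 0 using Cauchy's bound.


Cauchy's bound: all roots r satisfy |r| <= 1 + max(|a_i/a_n|) for i = 0,...,n-1
where a_n is the leading coefficient.

Coefficients: [2, 1, -8, 5]
Leading coefficient a_n = 2
Ratios |a_i/a_n|: 1/2, 4, 5/2
Maximum ratio: 4
Cauchy's bound: |r| <= 1 + 4 = 5

Upper bound = 5


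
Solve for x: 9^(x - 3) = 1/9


Express both sides with the same base.
1/9 = 9^(-1)
Since the bases match, equate exponents: x - 3 = -1
So x = -1 - (-3) = 2

x = 2


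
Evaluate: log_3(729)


We need the exponent such that 3^? = 729
3^6 = 729
Therefore log_3(729) = 6

6


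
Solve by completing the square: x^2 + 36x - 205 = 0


Start: x^2 + 36x - 205 = 0
Move constant: x^2 + 36x = 205
Half of 36 is 18, squared is 324
Add 324 to both sides: x^2 + 36x + 324 = 529
(x + 18)^2 = 529
x + 18 = ±23
x = -18 + 23 = 5 or x = -18 - 23 = -41

x = -41, x = 5


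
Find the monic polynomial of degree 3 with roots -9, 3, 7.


A monic polynomial with roots -9, 3, 7 is:
p(x) = (x + 9)(x - 3)(x - 7)
After multiplying by (x + 9): x + 9
After multiplying by (x - 3): x^2 + 6x - 27
After multiplying by (x - 7): x^3 - x^2 - 69x + 189

x^3 - x^2 - 69x + 189


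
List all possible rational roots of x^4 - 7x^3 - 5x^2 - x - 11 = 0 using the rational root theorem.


Rational root theorem: possible roots are ±p/q where:
  p divides the constant term (-11): p ∈ {1, 11}
  q divides the leading coefficient (1): q ∈ {1}

All possible rational roots: -11, -1, 1, 11

-11, -1, 1, 11


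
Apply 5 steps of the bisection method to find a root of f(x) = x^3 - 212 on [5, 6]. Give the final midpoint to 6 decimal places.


f(x) = x^3 - 212
f(5) = -87 < 0
f(6) = 4 > 0

Step 1: midpoint = (5.000000 + 6.000000)/2 = 5.500000
  f(5.500000) = -45.625000
  f(mid) < 0, so root is in [5.500000, 6.000000]

Step 2: midpoint = (5.500000 + 6.000000)/2 = 5.750000
  f(5.750000) = -21.890625
  f(mid) < 0, so root is in [5.750000, 6.000000]

Step 3: midpoint = (5.750000 + 6.000000)/2 = 5.875000
  f(5.875000) = -9.220703
  f(mid) < 0, so root is in [5.875000, 6.000000]

Step 4: midpoint = (5.875000 + 6.000000)/2 = 5.937500
  f(5.937500) = -2.679932
  f(mid) < 0, so root is in [5.937500, 6.000000]

Step 5: midpoint = (5.937500 + 6.000000)/2 = 5.968750
  f(5.968750) = 0.642548
  f(mid) > 0, so root is in [5.937500, 5.968750]

midpoint = 5.968750


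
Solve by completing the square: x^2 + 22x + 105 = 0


Start: x^2 + 22x + 105 = 0
Move constant: x^2 + 22x = -105
Half of 22 is 11, squared is 121
Add 121 to both sides: x^2 + 22x + 121 = 16
(x + 11)^2 = 16
x + 11 = ±4
x = -11 + 4 = -7 or x = -11 - 4 = -15

x = -15, x = -7


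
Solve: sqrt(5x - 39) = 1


Square both sides: 5x - 39 = 1^2 = 1
5x = 1 + 39 = 40
x = 8
Check: sqrt(5*8 - 39) = sqrt(1) = 1 ✓

x = 8


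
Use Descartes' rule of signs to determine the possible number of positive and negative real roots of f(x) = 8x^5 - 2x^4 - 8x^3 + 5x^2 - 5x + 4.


Descartes' rule of signs:

For positive roots, count sign changes in f(x) = 8x^5 - 2x^4 - 8x^3 + 5x^2 - 5x + 4:
Signs of coefficients: +, -, -, +, -, +
Number of sign changes: 4
Possible positive real roots: 4, 2, 0

For negative roots, examine f(-x) = -8x^5 - 2x^4 + 8x^3 + 5x^2 + 5x + 4:
Signs of coefficients: -, -, +, +, +, +
Number of sign changes: 1
Possible negative real roots: 1

Positive roots: 4 or 2 or 0; Negative roots: 1


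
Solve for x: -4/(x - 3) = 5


Multiply both sides by (x - 3): -4 = 5(x - 3)
Distribute: -4 = 5x - 15
5x = -4 + 15 = 11
x = 11/5

x = 11/5


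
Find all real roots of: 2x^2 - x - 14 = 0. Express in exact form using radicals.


Using the quadratic formula: x = (-b ± sqrt(b^2 - 4ac)) / (2a)
Here a = 2, b = -1, c = -14
Discriminant = b^2 - 4ac = (-1)^2 - 4(2)(-14) = 1 + 112 = 113
Since discriminant = 113 > 0, there are two real roots.
x = (1 ± sqrt(113)) / 4
Numerically: x ≈ 2.9075 or x ≈ -2.4075

x = (1 + sqrt(113)) / 4 or x = (1 - sqrt(113)) / 4


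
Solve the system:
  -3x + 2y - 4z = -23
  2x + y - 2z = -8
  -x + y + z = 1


Using Cramer's rule. Expand each determinant along the first row.
D  = (-3)*[1*1 - (-2)*1] - 2*[2*1 - (-2)*(-1)] + (-4)*[2*1 - 1*(-1)]
  = (-3)*(3) - 2*(0) + (-4)*(3) = -21
Dx = (-23)*[1*1 - (-2)*1] - 2*[(-8)*1 - (-2)*1] + (-4)*[(-8)*1 - 1*1]
  = (-23)*(3) - 2*(-6) + (-4)*(-9) = -21
Dy = (-3)*[(-8)*1 - (-2)*1] - (-23)*[2*1 - (-2)*(-1)] + (-4)*[2*1 - (-8)*(-1)]
  = (-3)*(-6) - (-23)*(0) + (-4)*(-6) = 42
Dz = (-3)*[1*1 - (-8)*1] - 2*[2*1 - (-8)*(-1)] + (-23)*[2*1 - 1*(-1)]
  = (-3)*(9) - 2*(-6) + (-23)*(3) = -84
x = Dx/D = -21/-21 = 1, y = Dy/D = 42/-21 = -2, z = Dz/D = -84/-21 = 4
Check eq1: (-3)(1) + (2)(-2) + (-4)(4) = -23 = -23 ✓
Check eq2: (2)(1) + (1)(-2) + (-2)(4) = -8 = -8 ✓
Check eq3: (-1)(1) + (1)(-2) + (1)(4) = 1 = 1 ✓

x = 1, y = -2, z = 4


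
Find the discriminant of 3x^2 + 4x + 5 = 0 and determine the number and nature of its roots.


For ax^2 + bx + c = 0, discriminant D = b^2 - 4ac
Here a = 3, b = 4, c = 5
D = (4)^2 - 4(3)(5) = 16 - 60 = -44

D = -44 < 0
The equation has no real roots (2 complex conjugate roots).

Discriminant = -44, no real roots (2 complex conjugate roots)


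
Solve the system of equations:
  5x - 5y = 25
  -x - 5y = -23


Using Cramer's rule:
Determinant D = (5)(-5) - (-1)(-5) = -25 - 5 = -30
Dx = (25)(-5) - (-23)(-5) = -125 - 115 = -240
Dy = (5)(-23) - (-1)(25) = -115 + 25 = -90
x = Dx/D = -240/-30 = 8
y = Dy/D = -90/-30 = 3

x = 8, y = 3


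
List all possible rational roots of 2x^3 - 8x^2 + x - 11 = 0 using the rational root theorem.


Rational root theorem: possible roots are ±p/q where:
  p divides the constant term (-11): p ∈ {1, 11}
  q divides the leading coefficient (2): q ∈ {1, 2}

All possible rational roots: -11, -11/2, -1, -1/2, 1/2, 1, 11/2, 11

-11, -11/2, -1, -1/2, 1/2, 1, 11/2, 11


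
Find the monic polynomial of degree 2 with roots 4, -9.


A monic polynomial with roots 4, -9 is:
p(x) = (x - 4)(x + 9)
After multiplying by (x - 4): x - 4
After multiplying by (x + 9): x^2 + 5x - 36

x^2 + 5x - 36


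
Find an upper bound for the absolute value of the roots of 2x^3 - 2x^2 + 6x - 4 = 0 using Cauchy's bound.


Cauchy's bound: all roots r satisfy |r| <= 1 + max(|a_i/a_n|) for i = 0,...,n-1
where a_n is the leading coefficient.

Coefficients: [2, -2, 6, -4]
Leading coefficient a_n = 2
Ratios |a_i/a_n|: 1, 3, 2
Maximum ratio: 3
Cauchy's bound: |r| <= 1 + 3 = 4

Upper bound = 4


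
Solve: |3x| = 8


An absolute value equation |expr| = 8 gives two cases:
Case 1: 3x = 8
  3x = 8, so x = 8/3
Case 2: 3x = -8
  3x = -8, so x = -8/3

x = -8/3, x = 8/3


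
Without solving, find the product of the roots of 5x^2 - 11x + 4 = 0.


By Vieta's formulas for ax^2 + bx + c = 0:
  Sum of roots = -b/a
  Product of roots = c/a

Here a = 5, b = -11, c = 4
Sum = -(-11)/5 = 11/5
Product = 4/5 = 4/5

Product = 4/5


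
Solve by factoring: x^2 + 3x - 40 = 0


We need two numbers that multiply to -40 and add to 3.
Those numbers are 8 and -5 (since 8 * (-5) = -40 and 8 + (-5) = 3).
So x^2 + 3x - 40 = (x + 8)(x - 5) = 0
Setting each factor to zero: x = -8 or x = 5

x = -8, x = 5


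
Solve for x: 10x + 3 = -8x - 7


Starting with: 10x + 3 = -8x - 7
Move all x terms to left: (10 + 8)x = -7 - 3
Simplify: 18x = -10
Divide both sides by 18: x = -5/9

x = -5/9


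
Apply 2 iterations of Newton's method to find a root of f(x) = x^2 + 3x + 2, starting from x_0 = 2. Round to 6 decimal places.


Newton's method: x_(n+1) = x_n - f(x_n)/f'(x_n)
f(x) = x^2 + 3x + 2
f'(x) = 2x + 3

Iteration 1:
  f(2.000000) = 12.000000
  f'(2.000000) = 7.000000
  x_1 = 2.000000 - (12.000000)/(7.000000) = 0.285714

Iteration 2:
  f(0.285714) = 2.938776
  f'(0.285714) = 3.571429
  x_2 = 0.285714 - (2.938776)/(3.571429) = -0.537143

x_2 = -0.537143


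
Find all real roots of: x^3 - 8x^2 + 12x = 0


The constant term is 0, so x = 0 is a root. Factor out x:
  x(x^2 - 8x + 12) = 0
Solve the quadratic x^2 - 8x + 12 = 0: discriminant = (-8)^2 - 4(1)(12) = 64 - 48 = 16.
sqrt(16) = 4, so x = (8 ± 4)/2: x = 6 or x = 2.

x = 0, x = 2, x = 6


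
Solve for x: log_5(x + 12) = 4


Convert to exponential form: x + 12 = 5^4 = 625
x = 625 - 12 = 613
Check: log_5(613 + 12) = log_5(625) = log_5(625) = 4 ✓

x = 613


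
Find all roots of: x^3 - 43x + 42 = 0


Let p(x) = x^3 - 43x + 42. By the rational root theorem (leading coefficient 1), any rational root is an integer divisor of 42: try ±1, ±2, ... in turn.
Test x = 1: value = 0 ✓, so (x - 1) is a factor.
Synthetic division by (x - 1): bring down 1; 1(1) + 0 = 1; 1(1) - 43 = -42; (-42)(1) + 42 = 0 → quotient x^2 + x - 42, remainder 0.
Solve the quadratic x^2 + x - 42 = 0: discriminant = 1^2 - 4(1)(-42) = 1 + 168 = 169.
sqrt(169) = 13, so x = (-1 ± 13)/2: x = 6 or x = -7.
Collecting all roots found:

x = -7, x = 1, x = 6


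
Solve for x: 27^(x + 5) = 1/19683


Express both sides with the same base.
1/19683 = 27^(-3)
Since the bases match, equate exponents: x + 5 = -3
So x = -3 - (5) = -8

x = -8


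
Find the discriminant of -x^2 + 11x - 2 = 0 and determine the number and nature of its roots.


For ax^2 + bx + c = 0, discriminant D = b^2 - 4ac
Here a = -1, b = 11, c = -2
D = (11)^2 - 4(-1)(-2) = 121 - 8 = 113

D = 113 > 0 but not a perfect square
The equation has 2 distinct real irrational roots.

Discriminant = 113, 2 distinct real irrational roots


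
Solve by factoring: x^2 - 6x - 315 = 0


We need two numbers that multiply to -315 and add to -6.
Those numbers are 15 and -21 (since 15 * (-21) = -315 and 15 + (-21) = -6).
So x^2 - 6x - 315 = (x + 15)(x - 21) = 0
Setting each factor to zero: x = -15 or x = 21

x = -15, x = 21


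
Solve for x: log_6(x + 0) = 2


Convert to exponential form: x + 0 = 6^2 = 36
x = 36 - 0 = 36
Check: log_6(36 + 0) = log_6(36) = log_6(36) = 2 ✓

x = 36


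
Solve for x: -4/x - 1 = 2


Subtract -1 from both sides: -4/x = 3
Multiply both sides by x: -4 = 3 * x
Divide by 3: x = -4/3

x = -4/3


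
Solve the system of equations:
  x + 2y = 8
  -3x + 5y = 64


Using Cramer's rule:
Determinant D = (1)(5) - (-3)(2) = 5 + 6 = 11
Dx = (8)(5) - (64)(2) = 40 - 128 = -88
Dy = (1)(64) - (-3)(8) = 64 + 24 = 88
x = Dx/D = -88/11 = -8
y = Dy/D = 88/11 = 8

x = -8, y = 8


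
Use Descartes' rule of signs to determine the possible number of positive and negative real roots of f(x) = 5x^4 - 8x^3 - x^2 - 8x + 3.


Descartes' rule of signs:

For positive roots, count sign changes in f(x) = 5x^4 - 8x^3 - x^2 - 8x + 3:
Signs of coefficients: +, -, -, -, +
Number of sign changes: 2
Possible positive real roots: 2, 0

For negative roots, examine f(-x) = 5x^4 + 8x^3 - x^2 + 8x + 3:
Signs of coefficients: +, +, -, +, +
Number of sign changes: 2
Possible negative real roots: 2, 0

Positive roots: 2 or 0; Negative roots: 2 or 0


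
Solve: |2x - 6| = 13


An absolute value equation |expr| = 13 gives two cases:
Case 1: 2x - 6 = 13
  2x = 19, so x = 19/2
Case 2: 2x - 6 = -13
  2x = -7, so x = -7/2

x = -7/2, x = 19/2


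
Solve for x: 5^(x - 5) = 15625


Express both sides with the same base.
15625 = 5^6
Since the bases match, equate exponents: x - 5 = 6
So x = 6 - (-5) = 11

x = 11


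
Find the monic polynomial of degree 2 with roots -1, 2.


A monic polynomial with roots -1, 2 is:
p(x) = (x + 1)(x - 2)
After multiplying by (x + 1): x + 1
After multiplying by (x - 2): x^2 - x - 2

x^2 - x - 2


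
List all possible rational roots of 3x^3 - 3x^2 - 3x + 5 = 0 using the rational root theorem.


Rational root theorem: possible roots are ±p/q where:
  p divides the constant term (5): p ∈ {1, 5}
  q divides the leading coefficient (3): q ∈ {1, 3}

All possible rational roots: -5, -5/3, -1, -1/3, 1/3, 1, 5/3, 5

-5, -5/3, -1, -1/3, 1/3, 1, 5/3, 5


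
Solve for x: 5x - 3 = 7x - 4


Starting with: 5x - 3 = 7x - 4
Move all x terms to left: (5 - 7)x = -4 + 3
Simplify: -2x = -1
Divide both sides by -2: x = 1/2

x = 1/2


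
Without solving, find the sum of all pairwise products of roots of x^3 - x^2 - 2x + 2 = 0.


By Vieta's formulas for x^3 + bx^2 + cx + d = 0:
  r1 + r2 + r3 = -b/a = 1
  r1*r2 + r1*r3 + r2*r3 = c/a = -2
  r1*r2*r3 = -d/a = -2


Sum of pairwise products = -2


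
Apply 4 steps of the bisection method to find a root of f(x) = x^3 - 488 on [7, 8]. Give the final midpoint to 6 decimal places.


f(x) = x^3 - 488
f(7) = -145 < 0
f(8) = 24 > 0

Step 1: midpoint = (7.000000 + 8.000000)/2 = 7.500000
  f(7.500000) = -66.125000
  f(mid) < 0, so root is in [7.500000, 8.000000]

Step 2: midpoint = (7.500000 + 8.000000)/2 = 7.750000
  f(7.750000) = -22.515625
  f(mid) < 0, so root is in [7.750000, 8.000000]

Step 3: midpoint = (7.750000 + 8.000000)/2 = 7.875000
  f(7.875000) = 0.373047
  f(mid) > 0, so root is in [7.750000, 7.875000]

Step 4: midpoint = (7.750000 + 7.875000)/2 = 7.812500
  f(7.812500) = -11.162842
  f(mid) < 0, so root is in [7.812500, 7.875000]

midpoint = 7.812500
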